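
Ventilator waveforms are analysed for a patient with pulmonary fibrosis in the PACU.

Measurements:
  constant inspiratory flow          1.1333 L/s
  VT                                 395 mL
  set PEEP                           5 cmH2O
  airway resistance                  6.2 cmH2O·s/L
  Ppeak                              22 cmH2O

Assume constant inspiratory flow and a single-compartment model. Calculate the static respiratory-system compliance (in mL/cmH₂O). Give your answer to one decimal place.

Equation of motion (constant flow): PIP = Vt/C + R·V̇ + PEEP.
Vt/C = PIP − R·V̇ − PEEP = 22 − 6.2×1.1333 − 5 = 22 − 7.026 − 5 = 9.974 cmH2O.
C = Vt / 9.974 = 395 / 9.974 = 39.603 mL/cmH2O.

39.6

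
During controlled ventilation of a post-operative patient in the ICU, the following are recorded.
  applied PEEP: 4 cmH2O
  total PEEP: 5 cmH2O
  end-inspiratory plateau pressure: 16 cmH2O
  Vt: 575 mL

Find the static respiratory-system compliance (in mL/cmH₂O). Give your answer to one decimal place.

52.3

End-expiratory occlusion gives total PEEP = 5 cmH2O (intrinsic PEEP = 5 − 4 = 1). Use total PEEP for the elastic gradient.
Cstat = Vt / (Pplat − PEEPtotal) = 575 / (16 − 5) = 575 / 11.0 = 52.273 mL/cmH2O.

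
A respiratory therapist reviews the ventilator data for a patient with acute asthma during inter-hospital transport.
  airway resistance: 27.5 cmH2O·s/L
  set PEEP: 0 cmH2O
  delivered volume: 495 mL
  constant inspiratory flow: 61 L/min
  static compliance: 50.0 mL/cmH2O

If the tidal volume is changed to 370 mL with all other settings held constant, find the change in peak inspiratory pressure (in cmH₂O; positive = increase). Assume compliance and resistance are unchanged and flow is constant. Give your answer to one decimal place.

PIP = Vt/C + R·V̇ + PEEP (constant-flow equation of motion).
Only the elastic term changes: ΔPIP = ΔVt / C = (370 − 495) / 50.0 = -2.5 cmH2O.

-2.5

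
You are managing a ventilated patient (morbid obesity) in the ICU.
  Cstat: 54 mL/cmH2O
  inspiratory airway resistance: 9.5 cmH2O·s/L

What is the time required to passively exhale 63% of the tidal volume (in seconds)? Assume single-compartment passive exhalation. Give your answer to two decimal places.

τ = R × C = 9.5 × 54 mL/cmH2O = 9.5 × 0.054 L/cmH2O = 0.513 s.
Exhaled fraction f = 1 − e^(−t/τ) → t = −τ·ln(1 − f) = −0.513·ln(0.37) = 0.5101 s.

0.51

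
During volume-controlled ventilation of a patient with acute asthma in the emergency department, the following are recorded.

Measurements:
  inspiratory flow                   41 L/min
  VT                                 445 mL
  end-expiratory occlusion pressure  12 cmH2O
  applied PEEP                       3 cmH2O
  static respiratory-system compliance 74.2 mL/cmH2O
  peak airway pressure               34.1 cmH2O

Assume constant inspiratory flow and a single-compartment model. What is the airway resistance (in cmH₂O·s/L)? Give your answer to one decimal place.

Flow: 41 L/min ÷ 60 = 0.6833 L/s.
Total PEEP = 12 cmH2O (set 3 + intrinsic 9); this is the baseline alveolar pressure.
Equation of motion (constant flow): PIP = Vt/C + R·V̇ + PEEP.
R·V̇ = PIP − Vt/C − PEEP = 34.1 − 445/74.2 − 12 = 34.1 − 5.997 − 12 = 16.103 cmH2O.
R = 16.103 / 0.6833 = 23.567 cmH2O·s/L.

23.6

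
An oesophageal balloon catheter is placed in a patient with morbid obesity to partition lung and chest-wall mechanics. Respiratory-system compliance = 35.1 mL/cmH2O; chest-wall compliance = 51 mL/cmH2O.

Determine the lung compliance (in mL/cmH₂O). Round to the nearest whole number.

1/CL = 1/Crs − 1/Ccw.
1/CL = 1/35.1 − 1/51 = 0.008882.
CL = 112.59 mL/cmH2O.

113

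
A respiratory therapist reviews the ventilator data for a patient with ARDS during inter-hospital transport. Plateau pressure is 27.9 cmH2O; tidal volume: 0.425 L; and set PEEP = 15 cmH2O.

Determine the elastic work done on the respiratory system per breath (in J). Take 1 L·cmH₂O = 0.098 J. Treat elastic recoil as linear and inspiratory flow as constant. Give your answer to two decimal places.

0.27

Elastic work ≈ ½ × (Pplat − PEEP) × Vt = 0.5 × (27.9 − 15) × 0.425 L = 0.5 × 12.9 × 0.425 = 2.741 L·cmH2O.
× 0.098 J/(L·cmH2O) → 0.2686 J.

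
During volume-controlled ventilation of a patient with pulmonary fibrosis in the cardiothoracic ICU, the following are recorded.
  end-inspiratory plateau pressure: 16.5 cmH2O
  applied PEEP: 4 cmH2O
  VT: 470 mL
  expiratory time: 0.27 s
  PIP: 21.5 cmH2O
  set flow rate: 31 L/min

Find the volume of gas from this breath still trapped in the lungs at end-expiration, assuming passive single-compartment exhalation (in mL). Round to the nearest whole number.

224

Flow: 31 L/min ÷ 60 = 0.5167 L/s.
R = (PIP − Pplat)/V̇ = (21.5 − 16.5) / 0.5167 = 5.0/0.5167 = 9.677 cmH2O·s/L.
C = Vt/(Pplat − PEEP) = 470.0 / (16.5 − 4) = 470.0/12.5 = 37.6 mL/cmH2O.
τ = R × C = 9.677 × 0.0376 L/cmH2O = 0.3639 s.
Fraction remaining = e^(−Te/τ) = e^(−0.27/0.3639) = 0.4762.
Trapped volume = 470.0 × 0.4762 = 223.81 mL.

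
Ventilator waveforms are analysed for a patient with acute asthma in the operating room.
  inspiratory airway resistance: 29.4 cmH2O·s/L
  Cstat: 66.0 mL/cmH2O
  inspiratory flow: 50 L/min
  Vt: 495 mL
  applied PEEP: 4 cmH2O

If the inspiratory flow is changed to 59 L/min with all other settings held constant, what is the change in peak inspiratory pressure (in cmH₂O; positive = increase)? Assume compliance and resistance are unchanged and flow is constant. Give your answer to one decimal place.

4.4

Flow: 50 L/min ÷ 60 = 0.8333 L/s.
New flow: 59 L/min ÷ 60 = 0.9833 L/s.
PIP = Vt/C + R·V̇ + PEEP (constant-flow equation of motion).
Only the resistive term changes: ΔPIP = R × ΔV̇ = 29.4 × (0.9833 − 0.8333) = 29.4 × 0.15 = 4.41 cmH2O.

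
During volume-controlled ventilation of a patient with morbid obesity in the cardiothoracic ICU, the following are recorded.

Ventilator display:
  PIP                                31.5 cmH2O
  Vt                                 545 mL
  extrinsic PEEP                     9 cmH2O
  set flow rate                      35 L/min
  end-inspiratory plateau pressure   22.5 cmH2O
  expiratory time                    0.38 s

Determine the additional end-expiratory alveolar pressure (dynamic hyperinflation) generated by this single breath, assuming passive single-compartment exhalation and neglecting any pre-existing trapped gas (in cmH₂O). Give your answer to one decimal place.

Flow: 35 L/min ÷ 60 = 0.5833 L/s.
R = (PIP − Pplat)/V̇ = (31.5 − 22.5) / 0.5833 = 9.0/0.5833 = 15.429 cmH2O·s/L.
C = Vt/(Pplat − PEEP) = 545.0 / (22.5 − 9) = 545.0/13.5 = 40.37 mL/cmH2O.
τ = R × C = 15.429 × 0.04037 L/cmH2O = 0.6229 s.
Fraction remaining = e^(−Te/τ) = e^(−0.38/0.6229) = 0.5433; trapped volume = 545.0 × 0.5433 = 296.1 mL.
Additional alveolar pressure from trapping ≈ V_trapped / C = 296.1 / 40.37 = 7.335 cmH2O.

7.3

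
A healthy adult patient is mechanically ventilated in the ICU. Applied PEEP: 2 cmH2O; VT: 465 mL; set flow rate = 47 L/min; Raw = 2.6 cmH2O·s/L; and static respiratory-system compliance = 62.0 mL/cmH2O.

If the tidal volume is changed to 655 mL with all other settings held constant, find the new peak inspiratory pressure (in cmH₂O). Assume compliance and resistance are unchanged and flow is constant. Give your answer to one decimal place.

Flow: 47 L/min ÷ 60 = 0.7833 L/s.
PIP = Vt/C + R·V̇ + PEEP (constant-flow equation of motion).
Only the elastic term changes: ΔPIP = ΔVt / C = (655 − 465) / 62.0 = 3.065 cmH2O.
Original PIP = 465/62.0 + 2.6×0.7833 + 2 = 11.537 cmH2O; new PIP = 11.537 + (3.065) = 14.602 cmH2O.

14.6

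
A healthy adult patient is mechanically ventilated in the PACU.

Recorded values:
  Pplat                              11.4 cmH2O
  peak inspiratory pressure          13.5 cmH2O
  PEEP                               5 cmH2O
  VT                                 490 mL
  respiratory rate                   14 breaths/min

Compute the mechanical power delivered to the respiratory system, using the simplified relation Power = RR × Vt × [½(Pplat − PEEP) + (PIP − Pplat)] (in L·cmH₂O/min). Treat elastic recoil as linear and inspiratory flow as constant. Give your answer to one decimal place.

Per-breath work = Vt × [½(Pplat−PEEP) + (PIP−Pplat)] = 0.490 × [0.5×6.4 + 2.1] = 0.490 × 5.3 = 2.597 L·cmH2O.
Power = 14 × 2.597 = 36.358 L·cmH2O/min.

36.4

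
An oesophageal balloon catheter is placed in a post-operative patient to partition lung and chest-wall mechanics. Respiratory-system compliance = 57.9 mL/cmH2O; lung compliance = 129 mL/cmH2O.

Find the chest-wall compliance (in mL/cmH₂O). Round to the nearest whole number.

1/Ccw = 1/Crs − 1/CL.
1/Ccw = 1/57.9 − 1/129 = 0.009519.
Ccw = 105.05 mL/cmH2O.

105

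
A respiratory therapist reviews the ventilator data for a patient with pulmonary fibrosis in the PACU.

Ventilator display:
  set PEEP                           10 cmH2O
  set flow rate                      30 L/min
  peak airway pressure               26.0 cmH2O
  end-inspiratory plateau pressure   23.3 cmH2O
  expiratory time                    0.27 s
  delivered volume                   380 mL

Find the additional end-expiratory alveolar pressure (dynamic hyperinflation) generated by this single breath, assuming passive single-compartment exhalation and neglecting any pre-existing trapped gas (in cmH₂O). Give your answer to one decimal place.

2.3

Flow: 30 L/min ÷ 60 = 0.5 L/s.
R = (PIP − Pplat)/V̇ = (26.0 − 23.3) / 0.5 = 2.7/0.5 = 5.4 cmH2O·s/L.
C = Vt/(Pplat − PEEP) = 380.0 / (23.3 − 10) = 380.0/13.3 = 28.571 mL/cmH2O.
τ = R × C = 5.4 × 0.02857 L/cmH2O = 0.1543 s.
Fraction remaining = e^(−Te/τ) = e^(−0.27/0.1543) = 0.1738; trapped volume = 380.0 × 0.1738 = 66.044 mL.
Additional alveolar pressure from trapping ≈ V_trapped / C = 66.044 / 28.571 = 2.312 cmH2O.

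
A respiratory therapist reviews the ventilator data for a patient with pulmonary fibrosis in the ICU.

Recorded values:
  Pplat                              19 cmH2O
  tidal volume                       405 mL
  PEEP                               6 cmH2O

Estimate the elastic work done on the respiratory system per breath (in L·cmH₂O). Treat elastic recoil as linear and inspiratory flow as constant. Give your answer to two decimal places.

2.63

Elastic work ≈ ½ × (Pplat − PEEP) × Vt = 0.5 × (19 − 6) × 0.405 L = 0.5 × 13.0 × 0.405 = 2.633 L·cmH2O.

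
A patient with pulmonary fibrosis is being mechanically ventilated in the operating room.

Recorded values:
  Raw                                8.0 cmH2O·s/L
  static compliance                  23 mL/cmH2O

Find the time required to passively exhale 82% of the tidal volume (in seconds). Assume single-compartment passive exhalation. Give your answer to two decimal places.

0.32

τ = R × C = 8.0 × 23 mL/cmH2O = 8.0 × 0.023 L/cmH2O = 0.184 s.
Exhaled fraction f = 1 − e^(−t/τ) → t = −τ·ln(1 − f) = −0.184·ln(0.18) = 0.3155 s.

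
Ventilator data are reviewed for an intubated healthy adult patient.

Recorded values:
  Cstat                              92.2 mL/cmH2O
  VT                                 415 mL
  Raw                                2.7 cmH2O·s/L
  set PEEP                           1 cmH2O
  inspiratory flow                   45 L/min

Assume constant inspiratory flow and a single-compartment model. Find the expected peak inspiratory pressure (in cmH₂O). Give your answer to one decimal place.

7.5

Flow: 45 L/min ÷ 60 = 0.75 L/s.
Equation of motion (constant flow): PIP = Vt/C + R·V̇ + PEEP.
PIP = 415/92.2 + 2.7×0.75 + 1 = 4.501 + 2.025 + 1 = 7.526 cmH2O.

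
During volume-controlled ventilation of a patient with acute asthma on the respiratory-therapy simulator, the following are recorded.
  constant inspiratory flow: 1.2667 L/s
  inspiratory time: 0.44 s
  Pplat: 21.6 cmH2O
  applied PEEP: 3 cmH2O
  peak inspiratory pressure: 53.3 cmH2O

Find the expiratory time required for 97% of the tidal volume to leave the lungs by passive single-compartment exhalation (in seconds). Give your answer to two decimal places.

Vt = flow × Ti = 1.2667 L/s × 0.44 s × 1000 mL/L = 557.35 mL.
R = (PIP − Pplat)/V̇ = (53.3 − 21.6) / 1.2667 = 31.7/1.2667 = 25.026 cmH2O·s/L.
C = Vt/(Pplat − PEEP) = 557.35 / (21.6 − 3) = 557.35/18.6 = 29.965 mL/cmH2O.
τ = R × C = 25.026 × 0.02997 L/cmH2O = 0.75 s.
t = −τ·ln(1 − 0.97) = −0.75·ln(0.03) = 2.63 s.

2.63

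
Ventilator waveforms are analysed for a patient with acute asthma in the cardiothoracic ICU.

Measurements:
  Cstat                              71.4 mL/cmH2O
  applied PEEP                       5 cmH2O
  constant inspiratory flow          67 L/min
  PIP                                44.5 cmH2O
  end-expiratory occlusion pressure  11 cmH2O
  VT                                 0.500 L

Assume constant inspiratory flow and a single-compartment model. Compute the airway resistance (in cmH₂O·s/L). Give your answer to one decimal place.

Flow: 67 L/min ÷ 60 = 1.1167 L/s.
Total PEEP = 11 cmH2O (set 5 + intrinsic 6); this is the baseline alveolar pressure.
Equation of motion (constant flow): PIP = Vt/C + R·V̇ + PEEP.
R·V̇ = PIP − Vt/C − PEEP = 44.5 − 500/71.4 − 11 = 44.5 − 7.003 − 11 = 26.497 cmH2O.
R = 26.497 / 1.1167 = 23.728 cmH2O·s/L.

23.7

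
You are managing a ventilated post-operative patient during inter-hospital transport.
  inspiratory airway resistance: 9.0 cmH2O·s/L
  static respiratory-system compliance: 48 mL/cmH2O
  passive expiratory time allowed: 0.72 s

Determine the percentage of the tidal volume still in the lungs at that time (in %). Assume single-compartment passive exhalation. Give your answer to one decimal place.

18.9

τ = R × C = 9.0 × 48 mL/cmH2O = 9.0 × 0.048 L/cmH2O = 0.432 s.
Passive exhalation: V(t)/V₀ = e^(−t/τ) = e^(−0.72/0.432) = 0.1889.
Fraction remaining = 0.1889 → 18.89%.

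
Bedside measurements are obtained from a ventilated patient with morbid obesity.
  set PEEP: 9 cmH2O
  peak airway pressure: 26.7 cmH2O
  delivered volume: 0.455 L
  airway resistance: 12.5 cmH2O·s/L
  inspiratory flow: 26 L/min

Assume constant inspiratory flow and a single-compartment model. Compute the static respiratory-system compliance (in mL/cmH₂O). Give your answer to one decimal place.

37.0

Flow: 26 L/min ÷ 60 = 0.4333 L/s.
Equation of motion (constant flow): PIP = Vt/C + R·V̇ + PEEP.
Vt/C = PIP − R·V̇ − PEEP = 26.7 − 12.5×0.4333 − 9 = 26.7 − 5.416 − 9 = 12.284 cmH2O.
C = Vt / 12.284 = 455 / 12.284 = 37.04 mL/cmH2O.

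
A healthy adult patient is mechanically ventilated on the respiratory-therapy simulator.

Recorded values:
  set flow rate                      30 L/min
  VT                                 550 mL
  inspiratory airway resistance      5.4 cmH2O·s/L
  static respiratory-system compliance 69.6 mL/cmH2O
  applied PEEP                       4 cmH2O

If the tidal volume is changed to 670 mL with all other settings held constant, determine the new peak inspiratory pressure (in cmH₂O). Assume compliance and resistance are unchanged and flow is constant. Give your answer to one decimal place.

16.3

Flow: 30 L/min ÷ 60 = 0.5 L/s.
PIP = Vt/C + R·V̇ + PEEP (constant-flow equation of motion).
Only the elastic term changes: ΔPIP = ΔVt / C = (670 − 550) / 69.6 = 1.724 cmH2O.
Original PIP = 550/69.6 + 5.4×0.5 + 4 = 14.602 cmH2O; new PIP = 14.602 + (1.724) = 16.326 cmH2O.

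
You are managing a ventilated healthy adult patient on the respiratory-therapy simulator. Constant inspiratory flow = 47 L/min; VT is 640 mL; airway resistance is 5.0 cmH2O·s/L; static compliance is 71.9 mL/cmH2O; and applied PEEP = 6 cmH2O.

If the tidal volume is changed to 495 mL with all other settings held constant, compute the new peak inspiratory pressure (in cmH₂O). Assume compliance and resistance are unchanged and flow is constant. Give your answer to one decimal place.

16.8

Flow: 47 L/min ÷ 60 = 0.7833 L/s.
PIP = Vt/C + R·V̇ + PEEP (constant-flow equation of motion).
Only the elastic term changes: ΔPIP = ΔVt / C = (495 − 640) / 71.9 = -2.017 cmH2O.
Original PIP = 640/71.9 + 5.0×0.7833 + 6 = 18.818 cmH2O; new PIP = 18.818 + (-2.017) = 16.801 cmH2O.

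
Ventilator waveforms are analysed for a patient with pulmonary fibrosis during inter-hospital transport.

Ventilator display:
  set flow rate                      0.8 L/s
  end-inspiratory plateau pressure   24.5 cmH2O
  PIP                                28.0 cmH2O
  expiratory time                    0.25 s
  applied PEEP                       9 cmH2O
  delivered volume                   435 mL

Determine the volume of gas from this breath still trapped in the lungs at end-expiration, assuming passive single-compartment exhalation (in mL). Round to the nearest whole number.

57

R = (PIP − Pplat)/V̇ = (28.0 − 24.5) / 0.8 = 3.5/0.8 = 4.375 cmH2O·s/L.
C = Vt/(Pplat − PEEP) = 435.0 / (24.5 − 9) = 435.0/15.5 = 28.065 mL/cmH2O.
τ = R × C = 4.375 × 0.02807 L/cmH2O = 0.1228 s.
Fraction remaining = e^(−Te/τ) = e^(−0.25/0.1228) = 0.1306.
Trapped volume = 435.0 × 0.1306 = 56.811 mL.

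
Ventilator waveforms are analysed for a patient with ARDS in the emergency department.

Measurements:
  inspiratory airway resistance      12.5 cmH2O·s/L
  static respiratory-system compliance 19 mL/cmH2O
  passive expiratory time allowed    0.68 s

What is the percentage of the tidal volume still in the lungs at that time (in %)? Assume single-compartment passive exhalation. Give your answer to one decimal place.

5.7

τ = R × C = 12.5 × 19 mL/cmH2O = 12.5 × 0.019 L/cmH2O = 0.2375 s.
Passive exhalation: V(t)/V₀ = e^(−t/τ) = e^(−0.68/0.2375) = 0.05709.
Fraction remaining = 0.05709 → 5.709%.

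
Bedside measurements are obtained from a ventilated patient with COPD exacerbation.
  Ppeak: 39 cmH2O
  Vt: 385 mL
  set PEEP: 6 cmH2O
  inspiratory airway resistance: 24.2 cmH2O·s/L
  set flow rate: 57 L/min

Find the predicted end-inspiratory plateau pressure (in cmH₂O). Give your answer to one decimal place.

Flow: 57 L/min ÷ 60 = 0.95 L/s.
Pplat = PIP − Raw × flow = 39 − 24.2 × 0.95 = 39 − 22.99 = 16.01 cmH2O.

16.0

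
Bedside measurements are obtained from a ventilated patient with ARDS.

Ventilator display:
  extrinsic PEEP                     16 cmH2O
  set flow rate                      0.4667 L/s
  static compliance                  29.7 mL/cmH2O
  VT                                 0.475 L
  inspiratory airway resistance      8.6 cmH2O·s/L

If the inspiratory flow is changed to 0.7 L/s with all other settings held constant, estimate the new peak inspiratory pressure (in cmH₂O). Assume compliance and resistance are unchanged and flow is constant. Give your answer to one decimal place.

PIP = Vt/C + R·V̇ + PEEP (constant-flow equation of motion).
Only the resistive term changes: ΔPIP = R × ΔV̇ = 8.6 × (0.7 − 0.4667) = 8.6 × 0.2333 = 2.006 cmH2O.
Original PIP = 475/29.7 + 8.6×0.4667 + 16 = 36.007 cmH2O; new PIP = 36.007 + (2.006) = 38.013 cmH2O.

38.0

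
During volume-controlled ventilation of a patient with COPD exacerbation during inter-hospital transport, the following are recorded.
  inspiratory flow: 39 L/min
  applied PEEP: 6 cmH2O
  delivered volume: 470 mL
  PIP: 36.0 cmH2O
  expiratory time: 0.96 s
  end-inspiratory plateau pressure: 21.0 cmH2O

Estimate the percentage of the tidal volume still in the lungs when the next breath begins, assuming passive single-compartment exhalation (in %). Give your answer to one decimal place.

Flow: 39 L/min ÷ 60 = 0.65 L/s.
R = (PIP − Pplat)/V̇ = (36.0 − 21.0) / 0.65 = 15.0/0.65 = 23.077 cmH2O·s/L.
C = Vt/(Pplat − PEEP) = 470.0 / (21.0 − 6) = 470.0/15.0 = 31.333 mL/cmH2O.
τ = R × C = 23.077 × 0.03133 L/cmH2O = 0.723 s.
Fraction remaining at end-expiration = e^(−Te/τ) = e^(−0.96/0.723) = 0.2651 → 26.51%.

26.5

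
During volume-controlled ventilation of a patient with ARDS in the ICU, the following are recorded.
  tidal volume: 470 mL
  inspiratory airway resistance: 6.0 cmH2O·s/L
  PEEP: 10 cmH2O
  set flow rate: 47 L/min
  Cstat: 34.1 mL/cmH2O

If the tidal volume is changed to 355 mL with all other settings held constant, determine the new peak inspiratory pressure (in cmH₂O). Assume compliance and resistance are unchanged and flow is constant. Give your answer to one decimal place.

Flow: 47 L/min ÷ 60 = 0.7833 L/s.
PIP = Vt/C + R·V̇ + PEEP (constant-flow equation of motion).
Only the elastic term changes: ΔPIP = ΔVt / C = (355 − 470) / 34.1 = -3.372 cmH2O.
Original PIP = 470/34.1 + 6.0×0.7833 + 10 = 28.483 cmH2O; new PIP = 28.483 + (-3.372) = 25.111 cmH2O.

25.1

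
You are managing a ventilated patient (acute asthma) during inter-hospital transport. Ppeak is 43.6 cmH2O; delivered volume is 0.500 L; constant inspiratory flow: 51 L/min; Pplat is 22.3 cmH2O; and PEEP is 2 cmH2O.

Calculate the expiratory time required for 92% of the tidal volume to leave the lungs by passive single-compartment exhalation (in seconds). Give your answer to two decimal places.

1.56

Flow: 51 L/min ÷ 60 = 0.85 L/s.
R = (PIP − Pplat)/V̇ = (43.6 − 22.3) / 0.85 = 21.3/0.85 = 25.059 cmH2O·s/L.
C = Vt/(Pplat − PEEP) = 500.0 / (22.3 − 2) = 500.0/20.3 = 24.631 mL/cmH2O.
τ = R × C = 25.059 × 0.02463 L/cmH2O = 0.6172 s.
t = −τ·ln(1 − 0.92) = −0.6172·ln(0.08) = 1.559 s.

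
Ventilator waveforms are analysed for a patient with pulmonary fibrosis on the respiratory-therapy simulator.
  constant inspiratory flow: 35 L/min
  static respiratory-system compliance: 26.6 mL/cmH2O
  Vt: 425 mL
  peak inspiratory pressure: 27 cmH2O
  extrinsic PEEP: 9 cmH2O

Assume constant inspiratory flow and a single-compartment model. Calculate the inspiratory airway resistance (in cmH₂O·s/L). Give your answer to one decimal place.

Flow: 35 L/min ÷ 60 = 0.5833 L/s.
Equation of motion (constant flow): PIP = Vt/C + R·V̇ + PEEP.
R·V̇ = PIP − Vt/C − PEEP = 27 − 425/26.6 − 9 = 27 − 15.977 − 9 = 2.023 cmH2O.
R = 2.023 / 0.5833 = 3.468 cmH2O·s/L.

3.5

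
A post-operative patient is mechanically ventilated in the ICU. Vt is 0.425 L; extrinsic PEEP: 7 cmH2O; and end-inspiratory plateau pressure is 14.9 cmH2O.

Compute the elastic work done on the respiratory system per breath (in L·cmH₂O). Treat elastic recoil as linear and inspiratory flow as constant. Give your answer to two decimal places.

Elastic work ≈ ½ × (Pplat − PEEP) × Vt = 0.5 × (14.9 − 7) × 0.425 L = 0.5 × 7.9 × 0.425 = 1.679 L·cmH2O.

1.68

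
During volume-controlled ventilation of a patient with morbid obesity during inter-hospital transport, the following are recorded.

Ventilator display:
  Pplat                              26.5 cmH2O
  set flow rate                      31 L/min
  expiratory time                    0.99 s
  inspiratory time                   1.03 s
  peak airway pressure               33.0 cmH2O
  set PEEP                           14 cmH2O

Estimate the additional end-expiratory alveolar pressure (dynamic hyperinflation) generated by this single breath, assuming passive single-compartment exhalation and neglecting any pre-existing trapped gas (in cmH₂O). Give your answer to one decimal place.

Flow: 31 L/min ÷ 60 = 0.5167 L/s.
Vt = flow × Ti = 0.5167 L/s × 1.03 s × 1000 mL/L = 532.2 mL.
R = (PIP − Pplat)/V̇ = (33.0 − 26.5) / 0.5167 = 6.5/0.5167 = 12.58 cmH2O·s/L.
C = Vt/(Pplat − PEEP) = 532.2 / (26.5 − 14) = 532.2/12.5 = 42.576 mL/cmH2O.
τ = R × C = 12.58 × 0.04258 L/cmH2O = 0.5357 s.
Fraction remaining = e^(−Te/τ) = e^(−0.99/0.5357) = 0.1575; trapped volume = 532.2 × 0.1575 = 83.822 mL.
Additional alveolar pressure from trapping ≈ V_trapped / C = 83.822 / 42.576 = 1.969 cmH2O.

2.0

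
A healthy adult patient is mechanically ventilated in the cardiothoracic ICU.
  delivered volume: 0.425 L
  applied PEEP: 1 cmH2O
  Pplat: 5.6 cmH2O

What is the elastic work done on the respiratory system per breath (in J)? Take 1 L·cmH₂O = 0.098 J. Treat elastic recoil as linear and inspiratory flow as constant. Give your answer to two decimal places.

Elastic work ≈ ½ × (Pplat − PEEP) × Vt = 0.5 × (5.6 − 1) × 0.425 L = 0.5 × 4.6 × 0.425 = 0.9775 L·cmH2O.
× 0.098 J/(L·cmH2O) → 0.0958 J.

0.10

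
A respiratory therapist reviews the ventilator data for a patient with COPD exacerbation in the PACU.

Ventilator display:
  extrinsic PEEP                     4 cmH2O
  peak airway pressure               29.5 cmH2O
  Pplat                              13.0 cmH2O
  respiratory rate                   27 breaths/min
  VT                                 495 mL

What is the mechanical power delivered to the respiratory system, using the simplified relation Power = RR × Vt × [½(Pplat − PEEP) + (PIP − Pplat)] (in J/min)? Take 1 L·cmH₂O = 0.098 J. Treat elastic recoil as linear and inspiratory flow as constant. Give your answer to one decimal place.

Per-breath work = Vt × [½(Pplat−PEEP) + (PIP−Pplat)] = 0.495 × [0.5×9.0 + 16.5] = 0.495 × 21.0 = 10.395 L·cmH2O.
Power = 27 × 10.395 = 280.67 L·cmH2O/min.
× 0.098 J/(L·cmH2O) → 27.506 J/min.

27.5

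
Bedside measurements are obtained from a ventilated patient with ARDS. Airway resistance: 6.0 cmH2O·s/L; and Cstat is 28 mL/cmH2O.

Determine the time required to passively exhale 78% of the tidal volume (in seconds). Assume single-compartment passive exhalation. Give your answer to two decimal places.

τ = R × C = 6.0 × 28 mL/cmH2O = 6.0 × 0.028 L/cmH2O = 0.168 s.
Exhaled fraction f = 1 − e^(−t/τ) → t = −τ·ln(1 − f) = −0.168·ln(0.22) = 0.2544 s.

0.25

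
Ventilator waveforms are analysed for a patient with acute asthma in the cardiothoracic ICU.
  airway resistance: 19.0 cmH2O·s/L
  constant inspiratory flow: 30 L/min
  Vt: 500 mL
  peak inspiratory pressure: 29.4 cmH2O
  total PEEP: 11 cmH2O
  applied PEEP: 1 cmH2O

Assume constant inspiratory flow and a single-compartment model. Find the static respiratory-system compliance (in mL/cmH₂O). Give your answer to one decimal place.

Flow: 30 L/min ÷ 60 = 0.5 L/s.
Total PEEP = 11 cmH2O (set 1 + intrinsic 10); this is the baseline alveolar pressure.
Equation of motion (constant flow): PIP = Vt/C + R·V̇ + PEEP.
Vt/C = PIP − R·V̇ − PEEP = 29.4 − 19.0×0.5 − 11 = 29.4 − 9.5 − 11 = 8.9 cmH2O.
C = Vt / 8.9 = 500 / 8.9 = 56.18 mL/cmH2O.

56.2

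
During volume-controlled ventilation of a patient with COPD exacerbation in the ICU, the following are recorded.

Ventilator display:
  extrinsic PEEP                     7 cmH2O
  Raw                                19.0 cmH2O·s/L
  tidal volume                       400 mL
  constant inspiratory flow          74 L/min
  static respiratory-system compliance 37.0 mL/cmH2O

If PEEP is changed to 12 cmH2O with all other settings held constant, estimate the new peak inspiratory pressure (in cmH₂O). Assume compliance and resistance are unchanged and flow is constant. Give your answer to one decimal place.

46.2

Flow: 74 L/min ÷ 60 = 1.2333 L/s.
PIP = Vt/C + R·V̇ + PEEP (constant-flow equation of motion).
Only the baseline term changes: ΔPIP = ΔPEEP = 12 − 7 = 5.0 cmH2O.
Original PIP = 400/37.0 + 19.0×1.2333 + 7 = 41.244 cmH2O; new PIP = 41.244 + (5.0) = 46.244 cmH2O.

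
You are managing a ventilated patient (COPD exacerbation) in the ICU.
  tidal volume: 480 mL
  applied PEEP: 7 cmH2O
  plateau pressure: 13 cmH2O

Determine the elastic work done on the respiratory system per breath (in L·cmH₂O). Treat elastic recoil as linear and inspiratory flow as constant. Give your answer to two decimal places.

1.44

Elastic work ≈ ½ × (Pplat − PEEP) × Vt = 0.5 × (13 − 7) × 0.480 L = 0.5 × 6.0 × 0.480 = 1.44 L·cmH2O.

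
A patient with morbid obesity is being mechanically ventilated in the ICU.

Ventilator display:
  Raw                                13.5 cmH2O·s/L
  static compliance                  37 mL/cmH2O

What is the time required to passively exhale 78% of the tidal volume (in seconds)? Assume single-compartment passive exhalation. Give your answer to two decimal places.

τ = R × C = 13.5 × 37 mL/cmH2O = 13.5 × 0.037 L/cmH2O = 0.4995 s.
Exhaled fraction f = 1 − e^(−t/τ) → t = −τ·ln(1 − f) = −0.4995·ln(0.22) = 0.7563 s.

0.76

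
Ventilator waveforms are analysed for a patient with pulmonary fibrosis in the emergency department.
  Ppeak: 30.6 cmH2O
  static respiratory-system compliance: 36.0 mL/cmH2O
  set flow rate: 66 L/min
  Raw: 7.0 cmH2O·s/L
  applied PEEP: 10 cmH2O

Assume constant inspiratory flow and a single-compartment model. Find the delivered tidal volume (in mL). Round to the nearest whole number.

464

Flow: 66 L/min ÷ 60 = 1.1 L/s.
Equation of motion (constant flow): PIP = Vt/C + R·V̇ + PEEP.
Vt/C = PIP − R·V̇ − PEEP = 30.6 − 7.7 − 10 = 12.9 cmH2O.
Vt = C × 12.9 = 36.0 × 12.9 = 464.4 mL.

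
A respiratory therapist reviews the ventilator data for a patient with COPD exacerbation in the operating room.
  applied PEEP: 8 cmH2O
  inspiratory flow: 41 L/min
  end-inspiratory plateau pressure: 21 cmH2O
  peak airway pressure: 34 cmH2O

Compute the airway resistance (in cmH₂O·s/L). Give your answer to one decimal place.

19.0

Flow: 41 L/min ÷ 60 = 0.6833 L/s.
Raw = (PIP − Pplat) / flow = (34 − 21) / 0.6833 = 13.0 / 0.6833 = 19.025 cmH2O·s/L.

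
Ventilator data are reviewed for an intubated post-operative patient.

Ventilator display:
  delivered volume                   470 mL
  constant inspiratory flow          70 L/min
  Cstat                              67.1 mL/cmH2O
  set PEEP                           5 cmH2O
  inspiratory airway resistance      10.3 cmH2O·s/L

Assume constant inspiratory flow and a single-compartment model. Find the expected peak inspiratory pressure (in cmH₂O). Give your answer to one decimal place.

24.0

Flow: 70 L/min ÷ 60 = 1.1667 L/s.
Equation of motion (constant flow): PIP = Vt/C + R·V̇ + PEEP.
PIP = 470/67.1 + 10.3×1.1667 + 5 = 7.004 + 12.017 + 5 = 24.021 cmH2O.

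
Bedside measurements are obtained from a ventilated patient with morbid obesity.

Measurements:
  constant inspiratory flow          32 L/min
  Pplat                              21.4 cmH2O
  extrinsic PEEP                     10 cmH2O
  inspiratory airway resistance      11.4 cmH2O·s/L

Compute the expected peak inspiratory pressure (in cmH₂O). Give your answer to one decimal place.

Flow: 32 L/min ÷ 60 = 0.5333 L/s.
PIP = Pplat + Raw × flow = 21.4 + 11.4 × 0.5333 = 21.4 + 6.08 = 27.48 cmH2O.

27.5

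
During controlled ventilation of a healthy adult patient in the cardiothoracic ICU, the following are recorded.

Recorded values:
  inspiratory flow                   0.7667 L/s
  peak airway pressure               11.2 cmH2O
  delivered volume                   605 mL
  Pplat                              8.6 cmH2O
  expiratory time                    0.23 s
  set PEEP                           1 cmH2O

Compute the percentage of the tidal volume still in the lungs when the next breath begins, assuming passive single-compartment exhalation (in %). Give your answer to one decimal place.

42.7

R = (PIP − Pplat)/V̇ = (11.2 − 8.6) / 0.7667 = 2.6/0.7667 = 3.391 cmH2O·s/L.
C = Vt/(Pplat − PEEP) = 605.0 / (8.6 − 1) = 605.0/7.6 = 79.605 mL/cmH2O.
τ = R × C = 3.391 × 0.07961 L/cmH2O = 0.27 s.
Fraction remaining at end-expiration = e^(−Te/τ) = e^(−0.23/0.27) = 0.4266 → 42.66%.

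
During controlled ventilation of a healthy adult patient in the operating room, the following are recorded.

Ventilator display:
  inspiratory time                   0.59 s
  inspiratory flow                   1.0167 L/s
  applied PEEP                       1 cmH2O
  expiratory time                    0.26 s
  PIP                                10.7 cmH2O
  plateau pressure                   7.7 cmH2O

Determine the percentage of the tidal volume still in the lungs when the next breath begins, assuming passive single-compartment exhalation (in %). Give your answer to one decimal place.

Vt = flow × Ti = 1.0167 L/s × 0.59 s × 1000 mL/L = 599.85 mL.
R = (PIP − Pplat)/V̇ = (10.7 − 7.7) / 1.0167 = 3.0/1.0167 = 2.951 cmH2O·s/L.
C = Vt/(Pplat − PEEP) = 599.85 / (7.7 − 1) = 599.85/6.7 = 89.53 mL/cmH2O.
τ = R × C = 2.951 × 0.08953 L/cmH2O = 0.2642 s.
Fraction remaining at end-expiration = e^(−Te/τ) = e^(−0.26/0.2642) = 0.3738 → 37.38%.

37.4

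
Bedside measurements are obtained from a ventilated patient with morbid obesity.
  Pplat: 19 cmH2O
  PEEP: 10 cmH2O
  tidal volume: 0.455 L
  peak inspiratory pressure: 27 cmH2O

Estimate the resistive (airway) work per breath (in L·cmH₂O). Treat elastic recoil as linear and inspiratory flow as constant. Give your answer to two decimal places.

With constant inspiratory flow the resistive pressure is constant at PIP − Pplat = 27 − 19 = 8.0 cmH2O, so resistive work = 8.0 × 0.455 = 3.64 L·cmH2O.

3.64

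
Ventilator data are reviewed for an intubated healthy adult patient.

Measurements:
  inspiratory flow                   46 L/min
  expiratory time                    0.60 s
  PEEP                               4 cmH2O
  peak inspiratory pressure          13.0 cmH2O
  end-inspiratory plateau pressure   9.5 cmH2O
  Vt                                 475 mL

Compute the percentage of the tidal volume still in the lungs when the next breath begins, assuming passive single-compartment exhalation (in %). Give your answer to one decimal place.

Flow: 46 L/min ÷ 60 = 0.7667 L/s.
R = (PIP − Pplat)/V̇ = (13.0 − 9.5) / 0.7667 = 3.5/0.7667 = 4.565 cmH2O·s/L.
C = Vt/(Pplat − PEEP) = 475.0 / (9.5 − 4) = 475.0/5.5 = 86.364 mL/cmH2O.
τ = R × C = 4.565 × 0.08636 L/cmH2O = 0.3942 s.
Fraction remaining at end-expiration = e^(−Te/τ) = e^(−0.60/0.3942) = 0.2183 → 21.83%.

21.8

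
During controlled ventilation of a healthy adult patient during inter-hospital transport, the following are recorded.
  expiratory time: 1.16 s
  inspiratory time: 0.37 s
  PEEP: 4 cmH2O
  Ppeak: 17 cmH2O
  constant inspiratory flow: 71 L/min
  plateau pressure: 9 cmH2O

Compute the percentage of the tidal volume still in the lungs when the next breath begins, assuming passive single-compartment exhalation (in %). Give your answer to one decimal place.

Flow: 71 L/min ÷ 60 = 1.1833 L/s.
Vt = flow × Ti = 1.1833 L/s × 0.37 s × 1000 mL/L = 437.82 mL.
R = (PIP − Pplat)/V̇ = (17 − 9) / 1.1833 = 8.0/1.1833 = 6.761 cmH2O·s/L.
C = Vt/(Pplat − PEEP) = 437.82 / (9 − 4) = 437.82/5.0 = 87.564 mL/cmH2O.
τ = R × C = 6.761 × 0.08756 L/cmH2O = 0.592 s.
Fraction remaining at end-expiration = e^(−Te/τ) = e^(−1.16/0.592) = 0.1409 → 14.09%.

14.1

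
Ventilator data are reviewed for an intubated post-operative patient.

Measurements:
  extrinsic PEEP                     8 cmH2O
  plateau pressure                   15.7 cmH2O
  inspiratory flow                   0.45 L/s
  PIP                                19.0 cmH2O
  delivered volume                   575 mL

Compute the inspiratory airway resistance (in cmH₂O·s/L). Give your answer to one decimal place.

Raw = (PIP − Pplat) / flow = (19.0 − 15.7) / 0.45 = 3.3 / 0.45 = 7.333 cmH2O·s/L.

7.3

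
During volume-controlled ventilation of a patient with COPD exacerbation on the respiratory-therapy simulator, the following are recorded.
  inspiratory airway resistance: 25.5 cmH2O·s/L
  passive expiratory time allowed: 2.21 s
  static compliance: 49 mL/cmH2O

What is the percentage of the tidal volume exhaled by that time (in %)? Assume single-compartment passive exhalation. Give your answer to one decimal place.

τ = R × C = 25.5 × 49 mL/cmH2O = 25.5 × 0.049 L/cmH2O = 1.25 s.
Passive exhalation: V(t)/V₀ = e^(−t/τ) = e^(−2.21/1.25) = 0.1707.
Fraction exhaled = 1 − 0.1707 = 0.8293 → 82.93%.

82.9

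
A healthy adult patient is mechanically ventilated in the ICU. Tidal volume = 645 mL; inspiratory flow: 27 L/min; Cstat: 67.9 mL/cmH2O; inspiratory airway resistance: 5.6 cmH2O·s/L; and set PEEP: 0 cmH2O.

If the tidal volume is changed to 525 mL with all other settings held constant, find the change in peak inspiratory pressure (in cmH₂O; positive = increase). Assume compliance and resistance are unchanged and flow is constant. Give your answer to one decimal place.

PIP = Vt/C + R·V̇ + PEEP (constant-flow equation of motion).
Only the elastic term changes: ΔPIP = ΔVt / C = (525 − 645) / 67.9 = -1.767 cmH2O.

-1.8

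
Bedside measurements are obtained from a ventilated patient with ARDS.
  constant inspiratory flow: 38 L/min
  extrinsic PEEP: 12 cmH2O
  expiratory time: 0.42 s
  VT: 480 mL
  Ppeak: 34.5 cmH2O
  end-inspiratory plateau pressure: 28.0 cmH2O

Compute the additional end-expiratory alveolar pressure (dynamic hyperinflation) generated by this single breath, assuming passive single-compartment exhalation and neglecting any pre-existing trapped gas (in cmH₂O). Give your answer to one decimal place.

Flow: 38 L/min ÷ 60 = 0.6333 L/s.
R = (PIP − Pplat)/V̇ = (34.5 − 28.0) / 0.6333 = 6.5/0.6333 = 10.264 cmH2O·s/L.
C = Vt/(Pplat − PEEP) = 480.0 / (28.0 − 12) = 480.0/16.0 = 30.0 mL/cmH2O.
τ = R × C = 10.264 × 0.03 L/cmH2O = 0.3079 s.
Fraction remaining = e^(−Te/τ) = e^(−0.42/0.3079) = 0.2556; trapped volume = 480.0 × 0.2556 = 122.69 mL.
Additional alveolar pressure from trapping ≈ V_trapped / C = 122.69 / 30.0 = 4.09 cmH2O.

4.1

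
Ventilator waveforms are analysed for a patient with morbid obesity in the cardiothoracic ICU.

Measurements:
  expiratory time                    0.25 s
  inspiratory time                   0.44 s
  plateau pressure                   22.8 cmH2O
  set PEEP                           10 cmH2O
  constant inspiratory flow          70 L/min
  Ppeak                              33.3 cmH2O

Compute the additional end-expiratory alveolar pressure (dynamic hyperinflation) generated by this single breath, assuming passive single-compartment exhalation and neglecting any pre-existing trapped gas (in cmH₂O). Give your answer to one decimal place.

6.4

Flow: 70 L/min ÷ 60 = 1.1667 L/s.
Vt = flow × Ti = 1.1667 L/s × 0.44 s × 1000 mL/L = 513.35 mL.
R = (PIP − Pplat)/V̇ = (33.3 − 22.8) / 1.1667 = 10.5/1.1667 = 9.0 cmH2O·s/L.
C = Vt/(Pplat − PEEP) = 513.35 / (22.8 − 10) = 513.35/12.8 = 40.105 mL/cmH2O.
τ = R × C = 9.0 × 0.04011 L/cmH2O = 0.361 s.
Fraction remaining = e^(−Te/τ) = e^(−0.25/0.361) = 0.5003; trapped volume = 513.35 × 0.5003 = 256.83 mL.
Additional alveolar pressure from trapping ≈ V_trapped / C = 256.83 / 40.105 = 6.404 cmH2O.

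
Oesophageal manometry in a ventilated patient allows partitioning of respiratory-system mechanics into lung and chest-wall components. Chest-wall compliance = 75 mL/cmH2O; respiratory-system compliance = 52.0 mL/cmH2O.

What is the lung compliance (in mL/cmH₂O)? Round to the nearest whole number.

1/CL = 1/Crs − 1/Ccw.
1/CL = 1/52.0 − 1/75 = 0.005897.
CL = 169.58 mL/cmH2O.

170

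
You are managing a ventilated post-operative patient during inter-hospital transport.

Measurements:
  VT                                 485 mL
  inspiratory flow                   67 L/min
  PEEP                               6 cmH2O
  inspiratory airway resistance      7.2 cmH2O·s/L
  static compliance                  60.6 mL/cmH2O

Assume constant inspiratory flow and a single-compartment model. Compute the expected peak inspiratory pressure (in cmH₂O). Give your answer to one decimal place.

22.0

Flow: 67 L/min ÷ 60 = 1.1167 L/s.
Equation of motion (constant flow): PIP = Vt/C + R·V̇ + PEEP.
PIP = 485/60.6 + 7.2×1.1167 + 6 = 8.003 + 8.04 + 6 = 22.043 cmH2O.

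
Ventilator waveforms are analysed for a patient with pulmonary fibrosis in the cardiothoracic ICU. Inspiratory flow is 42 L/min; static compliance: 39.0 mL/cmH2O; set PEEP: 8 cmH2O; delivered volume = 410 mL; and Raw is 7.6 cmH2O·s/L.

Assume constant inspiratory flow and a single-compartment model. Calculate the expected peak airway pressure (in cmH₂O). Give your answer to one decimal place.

23.8

Flow: 42 L/min ÷ 60 = 0.7 L/s.
Equation of motion (constant flow): PIP = Vt/C + R·V̇ + PEEP.
PIP = 410/39.0 + 7.6×0.7 + 8 = 10.513 + 5.32 + 8 = 23.833 cmH2O.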